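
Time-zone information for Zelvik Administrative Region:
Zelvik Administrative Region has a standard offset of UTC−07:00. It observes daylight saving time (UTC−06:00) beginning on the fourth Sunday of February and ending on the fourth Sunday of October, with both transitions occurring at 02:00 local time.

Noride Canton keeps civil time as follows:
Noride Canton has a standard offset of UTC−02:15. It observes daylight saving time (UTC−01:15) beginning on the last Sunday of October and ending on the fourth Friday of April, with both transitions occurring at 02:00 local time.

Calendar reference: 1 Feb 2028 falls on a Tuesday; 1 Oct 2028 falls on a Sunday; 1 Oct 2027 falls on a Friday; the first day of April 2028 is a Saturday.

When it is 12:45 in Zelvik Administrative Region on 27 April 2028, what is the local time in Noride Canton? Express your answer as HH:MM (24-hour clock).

1 February 2028 is a Tuesday, so the first Sunday is February 6 and the fourth is February 27.
1 October 2028 is a Sunday, so the first Sunday is October 1 and the fourth is October 22.
27 April 2028 falls between 27 February and 22 October, so daylight saving is in effect and Zelvik Administrative Region is at UTC−06:00.
12:45 Zelvik Administrative Region + 6h = 18:45 UTC.
1 October 2027 is a Friday, so Sundays fall on 3, 10, 17, 24, 31; the last is October 31.
1 April 2028 is a Saturday, so the first Friday is April 7 and the fourth is April 28.
At the standard offset (UTC−02:15), 18:45 UTC − 2h15m = 16:30 Noride Canton standard time.
Daylight saving runs 31 October 2027 – 28 April 2028; the standard-time date in Noride Canton, 27 April 2028, is inside that window, so Noride Canton is at UTC−01:15.
18:45 UTC − 1h15m = 17:30 Noride Canton.

17:30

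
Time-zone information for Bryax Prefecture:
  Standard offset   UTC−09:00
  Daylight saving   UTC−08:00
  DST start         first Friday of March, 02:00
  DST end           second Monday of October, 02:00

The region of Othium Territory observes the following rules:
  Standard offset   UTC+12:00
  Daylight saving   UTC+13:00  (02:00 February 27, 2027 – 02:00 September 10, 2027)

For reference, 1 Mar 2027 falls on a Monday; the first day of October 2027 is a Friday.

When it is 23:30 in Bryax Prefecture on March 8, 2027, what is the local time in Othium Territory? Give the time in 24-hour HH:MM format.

20:30

1 March 2027 is a Monday, so the first Friday is March 5.
1 October 2027 is a Friday, so the first Monday is October 4 and the second is October 11.
March 8, 2027 lies within the daylight-saving period (5 March – 11 October), so Bryax Prefecture is on daylight time, UTC−08:00.
23:30 Bryax Prefecture + 8h = 07:30 UTC (rolling into the next day, 9 March 2027).
At the standard offset (UTC+12:00), 07:30 UTC + 12h = 19:30 Othium Territory standard time.
The standard-time date in Othium Territory, March 9, 2027, lies within the daylight-saving period (27 February – 10 September), so Othium Territory is on daylight time, UTC+13:00.
07:30 UTC + 13h = 20:30 Othium Territory.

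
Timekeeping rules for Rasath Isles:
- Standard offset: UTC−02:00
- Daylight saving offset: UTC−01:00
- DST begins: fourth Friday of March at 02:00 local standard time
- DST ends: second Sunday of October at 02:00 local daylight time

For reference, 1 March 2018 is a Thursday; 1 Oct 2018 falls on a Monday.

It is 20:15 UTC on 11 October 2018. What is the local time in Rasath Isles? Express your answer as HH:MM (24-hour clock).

1 March 2018 is a Thursday, so the first Friday is March 2 and the fourth is March 23.
1 October 2018 is a Monday, so the first Sunday is October 7 and the second is October 14.
At the standard offset (UTC−02:00), 20:15 UTC − 2h = 18:15 Rasath Isles standard time.
The standard-time date in Rasath Isles, 11 October 2018, falls between 23 March and 14 October, so daylight saving is in effect and Rasath Isles is at UTC−01:00.
20:15 UTC − 1h = 19:15 local.

19:15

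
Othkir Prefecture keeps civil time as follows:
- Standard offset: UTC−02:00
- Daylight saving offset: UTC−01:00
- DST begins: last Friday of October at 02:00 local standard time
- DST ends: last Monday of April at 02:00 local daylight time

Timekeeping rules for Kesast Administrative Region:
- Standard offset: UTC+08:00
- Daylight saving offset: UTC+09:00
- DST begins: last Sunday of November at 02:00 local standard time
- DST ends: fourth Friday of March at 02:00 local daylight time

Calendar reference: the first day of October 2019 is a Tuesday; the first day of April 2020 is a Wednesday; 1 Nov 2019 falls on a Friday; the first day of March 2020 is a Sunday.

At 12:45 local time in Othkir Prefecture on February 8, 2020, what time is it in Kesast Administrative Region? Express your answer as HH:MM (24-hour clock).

22:45

1 October 2019 is a Tuesday, so Fridays fall on 4, 11, 18, 25; the last is October 25.
1 April 2020 is a Wednesday, so Mondays fall on 6, 13, 20, 27; the last is April 27.
Daylight saving runs 25 October 2019 – 27 April 2020; February 8, 2020 is inside that window, so Othkir Prefecture is at UTC−01:00.
12:45 Othkir Prefecture + 1h = 13:45 UTC.
1 November 2019 is a Friday, so Sundays fall on 3, 10, 17, 24; the last is November 24.
1 March 2020 is a Sunday, so the first Friday is March 6 and the fourth is March 27.
At the standard offset (UTC+08:00), 13:45 UTC + 8h = 21:45 Kesast Administrative Region standard time.
Daylight saving runs 24 November 2019 – 27 March 2020; the standard-time date in Kesast Administrative Region, February 8, 2020, is inside that window, so Kesast Administrative Region is at UTC+09:00.
13:45 UTC + 9h = 22:45 Kesast Administrative Region.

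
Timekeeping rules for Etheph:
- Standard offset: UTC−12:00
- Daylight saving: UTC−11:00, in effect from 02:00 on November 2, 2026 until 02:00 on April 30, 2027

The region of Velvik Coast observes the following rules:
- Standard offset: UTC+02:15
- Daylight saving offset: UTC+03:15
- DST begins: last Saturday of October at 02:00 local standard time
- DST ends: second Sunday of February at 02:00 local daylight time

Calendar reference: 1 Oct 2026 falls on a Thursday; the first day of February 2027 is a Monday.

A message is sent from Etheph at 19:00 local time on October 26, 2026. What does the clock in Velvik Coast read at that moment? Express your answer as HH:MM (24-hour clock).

09:15

October 26, 2026 is outside the daylight-saving period (2 November 2026 – 30 April 2027), so Etheph is on standard time, UTC−12:00.
19:00 Etheph + 12h = 07:00 UTC (rolling into the next day, 27 October 2026).
1 October 2026 is a Thursday, so Saturdays fall on 3, 10, 17, 24, 31; the last is October 31.
1 February 2027 is a Monday, so the first Sunday is February 7 and the second is February 14.
At the standard offset (UTC+02:15), 07:00 UTC + 2h15m = 09:15 Velvik Coast standard time.
The standard-time date in Velvik Coast, October 27, 2026, does not fall between 31 October 2026 and 14 February 2027, so daylight saving is not in effect and Velvik Coast is at UTC+02:15.
07:00 UTC + 2h15m = 09:15 Velvik Coast.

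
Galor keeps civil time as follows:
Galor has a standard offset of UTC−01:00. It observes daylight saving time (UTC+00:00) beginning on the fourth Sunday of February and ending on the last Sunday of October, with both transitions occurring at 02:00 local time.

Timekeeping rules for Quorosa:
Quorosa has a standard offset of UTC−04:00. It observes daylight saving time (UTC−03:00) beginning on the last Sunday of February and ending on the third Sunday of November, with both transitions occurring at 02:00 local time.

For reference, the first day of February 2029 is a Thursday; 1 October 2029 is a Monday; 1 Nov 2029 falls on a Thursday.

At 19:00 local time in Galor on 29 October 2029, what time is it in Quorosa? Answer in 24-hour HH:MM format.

17:00

1 February 2029 is a Thursday, so the first Sunday is February 4 and the fourth is February 25.
1 October 2029 is a Monday, so Sundays fall on 7, 14, 21, 28; the last is October 28.
29 October 2029 is outside the daylight-saving period (25 February – 28 October), so Galor is on standard time, UTC−01:00.
19:00 Galor + 1h = 20:00 UTC.
1 February 2029 is a Thursday, so Sundays fall on 4, 11, 18, 25; the last is February 25.
1 November 2029 is a Thursday, so the first Sunday is November 4 and the third is November 18.
At the standard offset (UTC−04:00), 20:00 UTC − 4h = 16:00 Quorosa standard time.
Daylight saving runs 25 February – 18 November; the standard-time date in Quorosa, 29 October 2029, is inside that window, so Quorosa is at UTC−03:00.
20:00 UTC − 3h = 17:00 Quorosa.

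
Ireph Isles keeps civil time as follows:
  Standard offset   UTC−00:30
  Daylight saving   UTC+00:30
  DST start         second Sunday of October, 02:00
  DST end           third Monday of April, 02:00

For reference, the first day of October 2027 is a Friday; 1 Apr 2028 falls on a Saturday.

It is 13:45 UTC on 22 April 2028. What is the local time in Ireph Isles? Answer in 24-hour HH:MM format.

13:15

1 October 2027 is a Friday, so the first Sunday is October 3 and the second is October 10.
1 April 2028 is a Saturday, so the first Monday is April 3 and the third is April 17.
At the standard offset (UTC−00:30), 13:45 UTC − 0h30m = 13:15 Ireph Isles standard time.
Daylight saving runs 10 October 2027 – 17 April 2028; the standard-time date in Ireph Isles, 22 April 2028, is outside that window, so Ireph Isles is on standard time at UTC−00:30.
13:45 UTC − 0h30m = 13:15 local.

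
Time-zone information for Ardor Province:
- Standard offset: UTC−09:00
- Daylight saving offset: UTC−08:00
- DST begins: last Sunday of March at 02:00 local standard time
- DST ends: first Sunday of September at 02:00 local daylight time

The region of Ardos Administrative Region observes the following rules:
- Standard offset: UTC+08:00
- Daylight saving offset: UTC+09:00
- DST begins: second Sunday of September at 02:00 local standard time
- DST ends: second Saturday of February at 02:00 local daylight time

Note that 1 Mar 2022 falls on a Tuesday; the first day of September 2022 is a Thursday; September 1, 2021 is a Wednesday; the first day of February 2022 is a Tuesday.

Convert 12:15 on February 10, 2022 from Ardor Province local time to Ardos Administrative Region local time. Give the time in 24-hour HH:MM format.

1 March 2022 is a Tuesday, so Sundays fall on 6, 13, 20, 27; the last is March 27.
1 September 2022 is a Thursday, so the first Sunday is September 4.
February 10, 2022 does not fall between 27 March and 4 September, so daylight saving is not in effect and Ardor Province is at UTC−09:00.
12:15 Ardor Province + 9h = 21:15 UTC.
1 September 2021 is a Wednesday, so the first Sunday is September 5 and the second is September 12.
1 February 2022 is a Tuesday, so the first Saturday is February 5 and the second is February 12.
At the standard offset (UTC+08:00), 21:15 UTC + 8h = 05:15 Ardos Administrative Region standard time (rolling into the next day, 11 February 2022).
The standard-time date in Ardos Administrative Region, February 11, 2022, lies within the daylight-saving period (12 September 2021 – 12 February 2022), so Ardos Administrative Region is on daylight time, UTC+09:00.
21:15 UTC + 9h = 06:15 Ardos Administrative Region (rolling into the next day, 11 February 2022).

06:15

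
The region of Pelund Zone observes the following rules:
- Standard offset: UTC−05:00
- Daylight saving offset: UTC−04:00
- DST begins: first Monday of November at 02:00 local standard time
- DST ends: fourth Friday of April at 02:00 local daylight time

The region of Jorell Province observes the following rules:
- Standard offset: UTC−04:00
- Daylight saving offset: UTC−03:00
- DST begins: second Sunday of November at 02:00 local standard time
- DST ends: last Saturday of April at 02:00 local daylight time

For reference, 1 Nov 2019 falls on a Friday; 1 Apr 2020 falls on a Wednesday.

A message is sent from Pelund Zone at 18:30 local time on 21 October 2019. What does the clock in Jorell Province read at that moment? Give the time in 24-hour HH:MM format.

1 November 2019 is a Friday, so the first Monday is November 4.
1 April 2020 is a Wednesday, so the first Friday is April 3 and the fourth is April 24.
21 October 2019 is outside the daylight-saving period (4 November 2019 – 24 April 2020), so Pelund Zone is on standard time, UTC−05:00.
18:30 Pelund Zone + 5h = 23:30 UTC.
1 November 2019 is a Friday, so the first Sunday is November 3 and the second is November 10.
1 April 2020 is a Wednesday, so Saturdays fall on 4, 11, 18, 25; the last is April 25.
At the standard offset (UTC−04:00), 23:30 UTC − 4h = 19:30 Jorell Province standard time.
The standard-time date in Jorell Province, 21 October 2019, does not fall between 10 November 2019 and 25 April 2020, so daylight saving is not in effect and Jorell Province is at UTC−04:00.
23:30 UTC − 4h = 19:30 Jorell Province.

19:30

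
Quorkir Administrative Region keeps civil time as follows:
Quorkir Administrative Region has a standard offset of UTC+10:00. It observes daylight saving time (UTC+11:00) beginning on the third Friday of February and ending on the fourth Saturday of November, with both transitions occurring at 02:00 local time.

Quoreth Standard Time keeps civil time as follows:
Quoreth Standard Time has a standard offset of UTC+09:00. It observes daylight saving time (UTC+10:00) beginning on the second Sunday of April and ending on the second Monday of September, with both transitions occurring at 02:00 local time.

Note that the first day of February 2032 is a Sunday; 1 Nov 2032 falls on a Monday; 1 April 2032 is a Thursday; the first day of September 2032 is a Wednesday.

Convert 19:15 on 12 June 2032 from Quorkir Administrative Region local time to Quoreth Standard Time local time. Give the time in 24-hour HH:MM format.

18:15

1 February 2032 is a Sunday, so the first Friday is February 6 and the third is February 20.
1 November 2032 is a Monday, so the first Saturday is November 6 and the fourth is November 27.
12 June 2032 lies within the daylight-saving period (20 February – 27 November), so Quorkir Administrative Region is on daylight time, UTC+11:00.
19:15 Quorkir Administrative Region − 11h = 08:15 UTC.
1 April 2032 is a Thursday, so the first Sunday is April 4 and the second is April 11.
1 September 2032 is a Wednesday, so the first Monday is September 6 and the second is September 13.
At the standard offset (UTC+09:00), 08:15 UTC + 9h = 17:15 Quoreth Standard Time standard time.
The standard-time date in Quoreth Standard Time, 12 June 2032, falls between 11 April and 13 September, so daylight saving is in effect and Quoreth Standard Time is at UTC+10:00.
08:15 UTC + 10h = 18:15 Quoreth Standard Time.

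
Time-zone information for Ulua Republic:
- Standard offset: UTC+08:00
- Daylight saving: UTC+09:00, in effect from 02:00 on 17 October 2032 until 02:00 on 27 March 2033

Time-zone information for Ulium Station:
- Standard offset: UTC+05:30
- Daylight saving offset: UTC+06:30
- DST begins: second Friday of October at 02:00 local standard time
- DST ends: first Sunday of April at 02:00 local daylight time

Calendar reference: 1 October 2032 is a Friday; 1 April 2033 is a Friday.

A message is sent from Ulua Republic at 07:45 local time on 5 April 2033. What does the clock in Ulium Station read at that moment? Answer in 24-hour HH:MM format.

05:15

5 April 2033 does not fall between 17 October 2032 and 27 March 2033, so daylight saving is not in effect and Ulua Republic is at UTC+08:00.
07:45 Ulua Republic − 8h = 23:45 UTC (rolling into the previous day, 4 April 2033).
1 October 2032 is a Friday, so the first Friday is October 1 and the second is October 8.
1 April 2033 is a Friday, so the first Sunday is April 3.
At the standard offset (UTC+05:30), 23:45 UTC + 5h30m = 05:15 Ulium Station standard time (rolling into the next day, 5 April 2033).
The standard-time date in Ulium Station, 5 April 2033, does not fall between 8 October 2032 and 3 April 2033, so daylight saving is not in effect and Ulium Station is at UTC+05:30.
23:45 UTC + 5h30m = 05:15 Ulium Station (rolling into the next day, 5 April 2033).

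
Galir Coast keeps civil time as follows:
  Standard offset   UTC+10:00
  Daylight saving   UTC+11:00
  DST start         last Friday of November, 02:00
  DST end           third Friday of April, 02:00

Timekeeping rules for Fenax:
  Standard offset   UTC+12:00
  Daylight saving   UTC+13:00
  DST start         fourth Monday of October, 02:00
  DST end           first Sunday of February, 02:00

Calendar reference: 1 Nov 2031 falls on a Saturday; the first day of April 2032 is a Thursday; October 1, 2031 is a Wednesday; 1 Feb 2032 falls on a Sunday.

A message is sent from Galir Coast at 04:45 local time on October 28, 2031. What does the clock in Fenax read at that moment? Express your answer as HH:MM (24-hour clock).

07:45

1 November 2031 is a Saturday, so Fridays fall on 7, 14, 21, 28; the last is November 28.
1 April 2032 is a Thursday, so the first Friday is April 2 and the third is April 16.
October 28, 2031 is outside the daylight-saving period (28 November 2031 – 16 April 2032), so Galir Coast is on standard time, UTC+10:00.
04:45 Galir Coast − 10h = 18:45 UTC (rolling into the previous day, 27 October 2031).
1 October 2031 is a Wednesday, so the first Monday is October 6 and the fourth is October 27.
1 February 2032 is a Sunday, so the first Sunday is February 1.
At the standard offset (UTC+12:00), 18:45 UTC + 12h = 06:45 Fenax standard time (rolling into the next day, 28 October 2031).
Daylight saving runs 27 October 2031 – 1 February 2032; the standard-time date in Fenax, October 28, 2031, is inside that window, so Fenax is at UTC+13:00.
18:45 UTC + 13h = 07:45 Fenax (rolling into the next day, 28 October 2031).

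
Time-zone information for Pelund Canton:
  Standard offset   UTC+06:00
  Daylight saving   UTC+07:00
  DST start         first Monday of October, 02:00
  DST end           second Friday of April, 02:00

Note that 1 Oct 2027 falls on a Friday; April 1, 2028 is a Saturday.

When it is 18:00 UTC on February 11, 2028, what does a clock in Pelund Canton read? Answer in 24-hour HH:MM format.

1 October 2027 is a Friday, so the first Monday is October 4.
1 April 2028 is a Saturday, so the first Friday is April 7 and the second is April 14.
At the standard offset (UTC+06:00), 18:00 UTC + 6h = 00:00 Pelund Canton standard time (rolling into the next day, 12 February 2028).
Daylight saving runs 4 October 2027 – 14 April 2028; the standard-time date in Pelund Canton, February 12, 2028, is inside that window, so Pelund Canton is at UTC+07:00.
18:00 UTC + 7h = 01:00 local (rolling into the next day, 12 February 2028).

01:00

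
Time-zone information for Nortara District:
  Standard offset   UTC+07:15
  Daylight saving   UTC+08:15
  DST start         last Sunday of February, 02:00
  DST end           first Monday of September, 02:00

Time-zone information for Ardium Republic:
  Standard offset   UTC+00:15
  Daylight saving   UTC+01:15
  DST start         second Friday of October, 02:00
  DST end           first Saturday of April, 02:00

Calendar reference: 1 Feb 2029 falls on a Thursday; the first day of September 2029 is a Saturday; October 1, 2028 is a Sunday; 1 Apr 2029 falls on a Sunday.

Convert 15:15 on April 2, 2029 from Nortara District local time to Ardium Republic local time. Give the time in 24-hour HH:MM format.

1 February 2029 is a Thursday, so Sundays fall on 4, 11, 18, 25; the last is February 25.
1 September 2029 is a Saturday, so the first Monday is September 3.
April 2, 2029 lies within the daylight-saving period (25 February – 3 September), so Nortara District is on daylight time, UTC+08:15.
15:15 Nortara District − 8h15m = 07:00 UTC.
1 October 2028 is a Sunday, so the first Friday is October 6 and the second is October 13.
1 April 2029 is a Sunday, so the first Saturday is April 7.
At the standard offset (UTC+00:15), 07:00 UTC + 0h15m = 07:15 Ardium Republic standard time.
The standard-time date in Ardium Republic, April 2, 2029, falls between 13 October 2028 and 7 April 2029, so daylight saving is in effect and Ardium Republic is at UTC+01:15.
07:00 UTC + 1h15m = 08:15 Ardium Republic.

08:15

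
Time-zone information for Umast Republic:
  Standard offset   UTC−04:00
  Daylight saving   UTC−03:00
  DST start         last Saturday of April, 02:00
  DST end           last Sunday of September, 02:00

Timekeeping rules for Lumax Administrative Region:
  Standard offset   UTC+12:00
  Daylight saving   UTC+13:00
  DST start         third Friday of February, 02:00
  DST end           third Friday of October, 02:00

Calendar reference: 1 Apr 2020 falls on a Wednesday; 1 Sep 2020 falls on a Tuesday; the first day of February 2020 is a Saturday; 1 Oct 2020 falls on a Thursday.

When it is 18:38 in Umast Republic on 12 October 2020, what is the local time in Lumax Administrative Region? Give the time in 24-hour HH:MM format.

1 April 2020 is a Wednesday, so Saturdays fall on 4, 11, 18, 25; the last is April 25.
1 September 2020 is a Tuesday, so Sundays fall on 6, 13, 20, 27; the last is September 27.
Daylight saving runs 25 April – 27 September; 12 October 2020 is outside that window, so Umast Republic is on standard time at UTC−04:00.
18:38 Umast Republic + 4h = 22:38 UTC.
1 February 2020 is a Saturday, so the first Friday is February 7 and the third is February 21.
1 October 2020 is a Thursday, so the first Friday is October 2 and the third is October 16.
At the standard offset (UTC+12:00), 22:38 UTC + 12h = 10:38 Lumax Administrative Region standard time (rolling into the next day, 13 October 2020).
Daylight saving runs 21 February – 16 October; the standard-time date in Lumax Administrative Region, 13 October 2020, is inside that window, so Lumax Administrative Region is at UTC+13:00.
22:38 UTC + 13h = 11:38 Lumax Administrative Region (rolling into the next day, 13 October 2020).

11:38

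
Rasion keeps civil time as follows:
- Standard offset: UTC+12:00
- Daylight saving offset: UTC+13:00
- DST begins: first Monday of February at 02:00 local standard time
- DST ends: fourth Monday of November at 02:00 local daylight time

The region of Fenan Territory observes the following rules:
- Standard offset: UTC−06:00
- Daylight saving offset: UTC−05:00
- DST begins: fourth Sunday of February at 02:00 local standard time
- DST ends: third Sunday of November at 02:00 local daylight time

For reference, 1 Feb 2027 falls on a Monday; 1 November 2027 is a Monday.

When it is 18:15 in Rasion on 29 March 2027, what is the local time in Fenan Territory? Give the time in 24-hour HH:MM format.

00:15

1 February 2027 is a Monday, so the first Monday is February 1.
1 November 2027 is a Monday, so the first Monday is November 1 and the fourth is November 22.
29 March 2027 falls between 1 February and 22 November, so daylight saving is in effect and Rasion is at UTC+13:00.
18:15 Rasion − 13h = 05:15 UTC.
1 February 2027 is a Monday, so the first Sunday is February 7 and the fourth is February 28.
1 November 2027 is a Monday, so the first Sunday is November 7 and the third is November 21.
At the standard offset (UTC−06:00), 05:15 UTC − 6h = 23:15 Fenan Territory standard time (rolling into the previous day, 28 March 2027).
The standard-time date in Fenan Territory, 28 March 2027, lies within the daylight-saving period (28 February – 21 November), so Fenan Territory is on daylight time, UTC−05:00.
05:15 UTC − 5h = 00:15 Fenan Territory.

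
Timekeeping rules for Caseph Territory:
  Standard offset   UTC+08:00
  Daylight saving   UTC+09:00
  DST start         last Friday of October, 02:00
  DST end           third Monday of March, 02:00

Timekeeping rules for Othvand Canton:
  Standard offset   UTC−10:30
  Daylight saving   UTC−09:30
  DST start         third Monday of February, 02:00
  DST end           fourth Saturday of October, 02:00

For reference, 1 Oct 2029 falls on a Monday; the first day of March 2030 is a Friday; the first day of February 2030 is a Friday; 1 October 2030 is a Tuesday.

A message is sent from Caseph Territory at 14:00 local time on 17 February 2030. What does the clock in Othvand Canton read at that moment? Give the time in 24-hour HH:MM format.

1 October 2029 is a Monday, so Fridays fall on 5, 12, 19, 26; the last is October 26.
1 March 2030 is a Friday, so the first Monday is March 4 and the third is March 18.
17 February 2030 lies within the daylight-saving period (26 October 2029 – 18 March 2030), so Caseph Territory is on daylight time, UTC+09:00.
14:00 Caseph Territory − 9h = 05:00 UTC.
1 February 2030 is a Friday, so the first Monday is February 4 and the third is February 18.
1 October 2030 is a Tuesday, so the first Saturday is October 5 and the fourth is October 26.
At the standard offset (UTC−10:30), 05:00 UTC − 10h30m = 18:30 Othvand Canton standard time (rolling into the previous day, 16 February 2030).
The standard-time date in Othvand Canton, 16 February 2030, does not fall between 18 February and 26 October, so daylight saving is not in effect and Othvand Canton is at UTC−10:30.
05:00 UTC − 10h30m = 18:30 Othvand Canton (rolling into the previous day, 16 February 2030).

18:30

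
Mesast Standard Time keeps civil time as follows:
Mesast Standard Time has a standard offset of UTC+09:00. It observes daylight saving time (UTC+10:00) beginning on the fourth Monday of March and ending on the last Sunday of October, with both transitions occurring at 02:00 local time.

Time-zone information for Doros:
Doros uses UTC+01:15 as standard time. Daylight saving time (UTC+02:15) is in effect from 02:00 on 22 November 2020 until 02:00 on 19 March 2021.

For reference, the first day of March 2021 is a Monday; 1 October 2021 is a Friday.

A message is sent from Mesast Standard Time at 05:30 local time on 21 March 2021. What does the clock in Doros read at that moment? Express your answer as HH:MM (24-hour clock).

1 March 2021 is a Monday, so the first Monday is March 1 and the fourth is March 22.
1 October 2021 is a Friday, so Sundays fall on 3, 10, 17, 24, 31; the last is October 31.
Daylight saving runs 22 March – 31 October; 21 March 2021 is outside that window, so Mesast Standard Time is on standard time at UTC+09:00.
05:30 Mesast Standard Time − 9h = 20:30 UTC (rolling into the previous day, 20 March 2021).
At the standard offset (UTC+01:15), 20:30 UTC + 1h15m = 21:45 Doros standard time.
The standard-time date in Doros, 20 March 2021, is outside the daylight-saving period (22 November 2020 – 19 March 2021), so Doros is on standard time, UTC+01:15.
20:30 UTC + 1h15m = 21:45 Doros.

21:45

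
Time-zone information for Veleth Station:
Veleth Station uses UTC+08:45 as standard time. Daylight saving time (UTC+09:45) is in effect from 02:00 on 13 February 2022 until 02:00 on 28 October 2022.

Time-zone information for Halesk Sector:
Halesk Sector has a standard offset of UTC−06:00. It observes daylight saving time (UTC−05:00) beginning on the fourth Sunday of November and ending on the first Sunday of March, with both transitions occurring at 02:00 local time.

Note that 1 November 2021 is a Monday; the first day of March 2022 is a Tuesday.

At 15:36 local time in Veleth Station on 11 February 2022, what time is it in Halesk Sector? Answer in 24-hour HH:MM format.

01:51

11 February 2022 does not fall between 13 February and 28 October, so daylight saving is not in effect and Veleth Station is at UTC+08:45.
15:36 Veleth Station − 8h45m = 06:51 UTC.
1 November 2021 is a Monday, so the first Sunday is November 7 and the fourth is November 28.
1 March 2022 is a Tuesday, so the first Sunday is March 6.
At the standard offset (UTC−06:00), 06:51 UTC − 6h = 00:51 Halesk Sector standard time.
Daylight saving runs 28 November 2021 – 6 March 2022; the standard-time date in Halesk Sector, 11 February 2022, is inside that window, so Halesk Sector is at UTC−05:00.
06:51 UTC − 5h = 01:51 Halesk Sector.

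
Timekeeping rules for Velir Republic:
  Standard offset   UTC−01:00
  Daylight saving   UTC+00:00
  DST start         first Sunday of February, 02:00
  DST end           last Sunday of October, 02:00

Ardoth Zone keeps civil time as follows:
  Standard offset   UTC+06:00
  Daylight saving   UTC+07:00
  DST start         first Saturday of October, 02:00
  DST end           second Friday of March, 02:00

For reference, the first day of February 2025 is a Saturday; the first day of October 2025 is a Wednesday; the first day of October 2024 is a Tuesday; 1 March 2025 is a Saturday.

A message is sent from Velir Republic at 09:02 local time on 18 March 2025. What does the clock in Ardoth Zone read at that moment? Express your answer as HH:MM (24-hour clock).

15:02

1 February 2025 is a Saturday, so the first Sunday is February 2.
1 October 2025 is a Wednesday, so Sundays fall on 5, 12, 19, 26; the last is October 26.
18 March 2025 lies within the daylight-saving period (2 February – 26 October), so Velir Republic is on daylight time, UTC+00:00.
09:02 Velir Republic − 0h = 09:02 UTC.
1 October 2024 is a Tuesday, so the first Saturday is October 5.
1 March 2025 is a Saturday, so the first Friday is March 7 and the second is March 14.
At the standard offset (UTC+06:00), 09:02 UTC + 6h = 15:02 Ardoth Zone standard time.
The standard-time date in Ardoth Zone, 18 March 2025, does not fall between 5 October 2024 and 14 March 2025, so daylight saving is not in effect and Ardoth Zone is at UTC+06:00.
09:02 UTC + 6h = 15:02 Ardoth Zone.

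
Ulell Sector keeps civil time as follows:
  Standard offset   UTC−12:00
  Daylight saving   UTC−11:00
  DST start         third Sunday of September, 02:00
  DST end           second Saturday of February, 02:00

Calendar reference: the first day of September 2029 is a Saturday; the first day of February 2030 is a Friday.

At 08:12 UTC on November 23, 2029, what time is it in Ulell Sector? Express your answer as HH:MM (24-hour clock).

21:12

1 September 2029 is a Saturday, so the first Sunday is September 2 and the third is September 16.
1 February 2030 is a Friday, so the first Saturday is February 2 and the second is February 9.
At the standard offset (UTC−12:00), 08:12 UTC − 12h = 20:12 Ulell Sector standard time (rolling into the previous day, 22 November 2029).
The standard-time date in Ulell Sector, November 22, 2029, falls between 16 September 2029 and 9 February 2030, so daylight saving is in effect and Ulell Sector is at UTC−11:00.
08:12 UTC − 11h = 21:12 local (rolling into the previous day, 22 November 2029).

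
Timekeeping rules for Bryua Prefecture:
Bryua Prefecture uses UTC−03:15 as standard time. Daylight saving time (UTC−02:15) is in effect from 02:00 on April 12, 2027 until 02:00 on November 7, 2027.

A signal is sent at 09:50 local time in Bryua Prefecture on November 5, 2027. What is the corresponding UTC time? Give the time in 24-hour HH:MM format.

12:05

November 5, 2027 lies within the daylight-saving period (12 April – 7 November), so Bryua Prefecture is on daylight time, UTC−02:15.
09:50 local + 2h15m = 12:05 UTC.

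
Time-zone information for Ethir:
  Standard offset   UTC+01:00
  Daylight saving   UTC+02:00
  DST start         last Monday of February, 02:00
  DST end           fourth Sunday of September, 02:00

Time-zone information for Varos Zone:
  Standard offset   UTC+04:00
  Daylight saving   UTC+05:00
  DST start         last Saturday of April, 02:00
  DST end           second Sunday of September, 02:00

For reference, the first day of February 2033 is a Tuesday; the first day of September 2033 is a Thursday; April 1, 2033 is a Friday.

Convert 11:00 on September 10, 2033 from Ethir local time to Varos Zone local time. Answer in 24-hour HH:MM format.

1 February 2033 is a Tuesday, so Mondays fall on 7, 14, 21, 28; the last is February 28.
1 September 2033 is a Thursday, so the first Sunday is September 4 and the fourth is September 25.
September 10, 2033 lies within the daylight-saving period (28 February – 25 September), so Ethir is on daylight time, UTC+02:00.
11:00 Ethir − 2h = 09:00 UTC.
1 April 2033 is a Friday, so Saturdays fall on 2, 9, 16, 23, 30; the last is April 30.
1 September 2033 is a Thursday, so the first Sunday is September 4 and the second is September 11.
At the standard offset (UTC+04:00), 09:00 UTC + 4h = 13:00 Varos Zone standard time.
The standard-time date in Varos Zone, September 10, 2033, falls between 30 April and 11 September, so daylight saving is in effect and Varos Zone is at UTC+05:00.
09:00 UTC + 5h = 14:00 Varos Zone.

14:00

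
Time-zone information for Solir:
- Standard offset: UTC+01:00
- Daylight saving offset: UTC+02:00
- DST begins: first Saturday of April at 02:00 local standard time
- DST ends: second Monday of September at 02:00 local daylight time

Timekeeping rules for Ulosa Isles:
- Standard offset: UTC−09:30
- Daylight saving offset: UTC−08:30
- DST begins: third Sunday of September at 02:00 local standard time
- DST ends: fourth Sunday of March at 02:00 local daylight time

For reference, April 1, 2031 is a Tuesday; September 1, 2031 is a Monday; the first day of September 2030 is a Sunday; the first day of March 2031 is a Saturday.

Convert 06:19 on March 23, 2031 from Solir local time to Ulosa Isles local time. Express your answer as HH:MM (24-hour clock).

20:49

1 April 2031 is a Tuesday, so the first Saturday is April 5.
1 September 2031 is a Monday, so the first Monday is September 1 and the second is September 8.
March 23, 2031 does not fall between 5 April and 8 September, so daylight saving is not in effect and Solir is at UTC+01:00.
06:19 Solir − 1h = 05:19 UTC.
1 September 2030 is a Sunday, so the first Sunday is September 1 and the third is September 15.
1 March 2031 is a Saturday, so the first Sunday is March 2 and the fourth is March 23.
At the standard offset (UTC−09:30), 05:19 UTC − 9h30m = 19:49 Ulosa Isles standard time (rolling into the previous day, 22 March 2031).
The standard-time date in Ulosa Isles, March 22, 2031, falls between 15 September 2030 and 23 March 2031, so daylight saving is in effect and Ulosa Isles is at UTC−08:30.
05:19 UTC − 8h30m = 20:49 Ulosa Isles (rolling into the previous day, 22 March 2031).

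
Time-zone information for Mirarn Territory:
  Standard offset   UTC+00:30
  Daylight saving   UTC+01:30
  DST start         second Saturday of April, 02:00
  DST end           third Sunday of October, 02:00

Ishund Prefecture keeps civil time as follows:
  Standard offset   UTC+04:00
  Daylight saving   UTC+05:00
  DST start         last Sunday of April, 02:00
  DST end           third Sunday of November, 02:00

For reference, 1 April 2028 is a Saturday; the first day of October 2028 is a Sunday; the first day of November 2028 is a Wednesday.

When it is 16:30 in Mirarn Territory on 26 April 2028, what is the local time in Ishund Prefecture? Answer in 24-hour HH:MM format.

19:00

1 April 2028 is a Saturday, so the first Saturday is April 1 and the second is April 8.
1 October 2028 is a Sunday, so the first Sunday is October 1 and the third is October 15.
26 April 2028 lies within the daylight-saving period (8 April – 15 October), so Mirarn Territory is on daylight time, UTC+01:30.
16:30 Mirarn Territory − 1h30m = 15:00 UTC.
1 April 2028 is a Saturday, so Sundays fall on 2, 9, 16, 23, 30; the last is April 30.
1 November 2028 is a Wednesday, so the first Sunday is November 5 and the third is November 19.
At the standard offset (UTC+04:00), 15:00 UTC + 4h = 19:00 Ishund Prefecture standard time.
The standard-time date in Ishund Prefecture, 26 April 2028, does not fall between 30 April and 19 November, so daylight saving is not in effect and Ishund Prefecture is at UTC+04:00.
15:00 UTC + 4h = 19:00 Ishund Prefecture.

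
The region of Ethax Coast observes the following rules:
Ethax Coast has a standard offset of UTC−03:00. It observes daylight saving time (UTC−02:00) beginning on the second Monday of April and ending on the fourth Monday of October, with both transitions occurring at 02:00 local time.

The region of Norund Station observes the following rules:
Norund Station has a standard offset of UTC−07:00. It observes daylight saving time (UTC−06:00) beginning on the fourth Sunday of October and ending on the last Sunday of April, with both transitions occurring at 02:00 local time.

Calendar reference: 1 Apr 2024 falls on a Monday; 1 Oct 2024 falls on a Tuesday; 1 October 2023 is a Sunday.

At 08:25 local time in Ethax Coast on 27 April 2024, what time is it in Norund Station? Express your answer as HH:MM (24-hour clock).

04:25

1 April 2024 is a Monday, so the first Monday is April 1 and the second is April 8.
1 October 2024 is a Tuesday, so the first Monday is October 7 and the fourth is October 28.
27 April 2024 falls between 8 April and 28 October, so daylight saving is in effect and Ethax Coast is at UTC−02:00.
08:25 Ethax Coast + 2h = 10:25 UTC.
1 October 2023 is a Sunday, so the first Sunday is October 1 and the fourth is October 22.
1 April 2024 is a Monday, so Sundays fall on 7, 14, 21, 28; the last is April 28.
At the standard offset (UTC−07:00), 10:25 UTC − 7h = 03:25 Norund Station standard time.
The standard-time date in Norund Station, 27 April 2024, falls between 22 October 2023 and 28 April 2024, so daylight saving is in effect and Norund Station is at UTC−06:00.
10:25 UTC − 6h = 04:25 Norund Station.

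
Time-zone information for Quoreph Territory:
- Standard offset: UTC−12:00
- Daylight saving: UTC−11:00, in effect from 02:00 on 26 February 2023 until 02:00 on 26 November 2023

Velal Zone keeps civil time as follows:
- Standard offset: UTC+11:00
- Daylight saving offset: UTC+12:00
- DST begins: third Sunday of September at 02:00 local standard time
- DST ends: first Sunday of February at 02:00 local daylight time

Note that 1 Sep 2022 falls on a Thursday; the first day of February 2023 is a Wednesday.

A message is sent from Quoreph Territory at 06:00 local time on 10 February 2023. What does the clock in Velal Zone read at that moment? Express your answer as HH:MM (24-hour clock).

10 February 2023 does not fall between 26 February and 26 November, so daylight saving is not in effect and Quoreph Territory is at UTC−12:00.
06:00 Quoreph Territory + 12h = 18:00 UTC.
1 September 2022 is a Thursday, so the first Sunday is September 4 and the third is September 18.
1 February 2023 is a Wednesday, so the first Sunday is February 5.
At the standard offset (UTC+11:00), 18:00 UTC + 11h = 05:00 Velal Zone standard time (rolling into the next day, 11 February 2023).
Daylight saving runs 18 September 2022 – 5 February 2023; the standard-time date in Velal Zone, 11 February 2023, is outside that window, so Velal Zone is on standard time at UTC+11:00.
18:00 UTC + 11h = 05:00 Velal Zone (rolling into the next day, 11 February 2023).

05:00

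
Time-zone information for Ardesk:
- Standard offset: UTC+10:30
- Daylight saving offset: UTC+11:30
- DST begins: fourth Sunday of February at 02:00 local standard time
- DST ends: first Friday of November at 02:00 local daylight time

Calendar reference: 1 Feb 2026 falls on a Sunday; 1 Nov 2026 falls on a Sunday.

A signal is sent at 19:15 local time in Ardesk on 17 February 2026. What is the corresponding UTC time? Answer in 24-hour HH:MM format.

1 February 2026 is a Sunday, so the first Sunday is February 1 and the fourth is February 22.
1 November 2026 is a Sunday, so the first Friday is November 6.
17 February 2026 is outside the daylight-saving period (22 February – 6 November), so Ardesk is on standard time, UTC+10:30.
19:15 local − 10h30m = 08:45 UTC.

08:45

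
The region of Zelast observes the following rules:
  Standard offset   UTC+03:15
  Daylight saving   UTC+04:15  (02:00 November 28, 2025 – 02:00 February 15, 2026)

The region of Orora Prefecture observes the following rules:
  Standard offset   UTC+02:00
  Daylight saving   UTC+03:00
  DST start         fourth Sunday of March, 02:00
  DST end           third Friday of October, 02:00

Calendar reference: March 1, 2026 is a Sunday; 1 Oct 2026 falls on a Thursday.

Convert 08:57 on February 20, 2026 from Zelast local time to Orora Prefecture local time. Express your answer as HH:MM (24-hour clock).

07:42

February 20, 2026 does not fall between 28 November 2025 and 15 February 2026, so daylight saving is not in effect and Zelast is at UTC+03:15.
08:57 Zelast − 3h15m = 05:42 UTC.
1 March 2026 is a Sunday, so the first Sunday is March 1 and the fourth is March 22.
1 October 2026 is a Thursday, so the first Friday is October 2 and the third is October 16.
At the standard offset (UTC+02:00), 05:42 UTC + 2h = 07:42 Orora Prefecture standard time.
The standard-time date in Orora Prefecture, February 20, 2026, is outside the daylight-saving period (22 March – 16 October), so Orora Prefecture is on standard time, UTC+02:00.
05:42 UTC + 2h = 07:42 Orora Prefecture.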